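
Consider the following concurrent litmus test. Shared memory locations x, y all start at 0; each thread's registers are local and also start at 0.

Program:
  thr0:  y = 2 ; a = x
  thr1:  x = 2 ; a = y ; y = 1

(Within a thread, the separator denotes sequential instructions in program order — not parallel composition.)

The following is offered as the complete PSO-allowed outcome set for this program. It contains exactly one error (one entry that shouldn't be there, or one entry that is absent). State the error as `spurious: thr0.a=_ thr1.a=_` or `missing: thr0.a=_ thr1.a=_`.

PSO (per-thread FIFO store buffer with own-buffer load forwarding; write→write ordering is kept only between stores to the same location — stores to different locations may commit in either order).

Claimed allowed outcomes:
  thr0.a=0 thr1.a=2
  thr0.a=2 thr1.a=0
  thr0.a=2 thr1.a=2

outcome vector order: (thr0.a,thr1.a)
PSO: 4 outcomes — {(0,0), (0,2), (2,0), (2,2)}
PSO∖claimed = {(0,0)}

missing: thr0.a=0 thr1.a=0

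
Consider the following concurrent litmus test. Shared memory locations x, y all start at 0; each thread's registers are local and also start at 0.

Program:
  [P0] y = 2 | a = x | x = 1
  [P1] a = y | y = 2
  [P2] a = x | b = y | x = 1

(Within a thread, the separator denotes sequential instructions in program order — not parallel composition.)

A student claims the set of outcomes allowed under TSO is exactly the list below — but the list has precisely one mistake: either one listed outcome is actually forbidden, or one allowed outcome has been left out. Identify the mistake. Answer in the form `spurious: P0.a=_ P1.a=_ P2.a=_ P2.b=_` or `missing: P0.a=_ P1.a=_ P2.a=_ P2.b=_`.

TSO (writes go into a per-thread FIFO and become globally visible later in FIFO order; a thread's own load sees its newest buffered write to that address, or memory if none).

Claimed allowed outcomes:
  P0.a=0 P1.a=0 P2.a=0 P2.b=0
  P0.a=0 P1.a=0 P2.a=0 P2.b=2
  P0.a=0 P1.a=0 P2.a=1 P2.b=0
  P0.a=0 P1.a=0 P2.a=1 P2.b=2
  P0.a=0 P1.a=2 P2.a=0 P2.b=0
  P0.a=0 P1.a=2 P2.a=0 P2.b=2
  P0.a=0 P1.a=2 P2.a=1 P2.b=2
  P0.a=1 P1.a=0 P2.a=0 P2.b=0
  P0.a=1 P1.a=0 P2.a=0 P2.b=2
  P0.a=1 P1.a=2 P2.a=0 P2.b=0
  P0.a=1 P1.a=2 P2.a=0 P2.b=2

outcome vector order: (P0.a,P1.a,P2.a,P2.b)
TSO: 10 outcomes — {0000; 0002; 0012; 0200; 0202; 0212; 1000; 1002; 1200; 1202}
claimed∖TSO = {0010}

spurious: P0.a=0 P1.a=0 P2.a=1 P2.b=0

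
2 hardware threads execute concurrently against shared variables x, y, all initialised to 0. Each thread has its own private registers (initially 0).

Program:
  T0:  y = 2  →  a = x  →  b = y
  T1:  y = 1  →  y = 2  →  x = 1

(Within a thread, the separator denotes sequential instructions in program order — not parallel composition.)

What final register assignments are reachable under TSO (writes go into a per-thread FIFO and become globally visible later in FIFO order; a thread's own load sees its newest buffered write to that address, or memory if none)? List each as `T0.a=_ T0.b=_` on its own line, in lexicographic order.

outcome vector order: (T0.a,T0.b)
|TSO outcomes| = 3

T0.a=0 T0.b=1
T0.a=0 T0.b=2
T0.a=1 T0.b=2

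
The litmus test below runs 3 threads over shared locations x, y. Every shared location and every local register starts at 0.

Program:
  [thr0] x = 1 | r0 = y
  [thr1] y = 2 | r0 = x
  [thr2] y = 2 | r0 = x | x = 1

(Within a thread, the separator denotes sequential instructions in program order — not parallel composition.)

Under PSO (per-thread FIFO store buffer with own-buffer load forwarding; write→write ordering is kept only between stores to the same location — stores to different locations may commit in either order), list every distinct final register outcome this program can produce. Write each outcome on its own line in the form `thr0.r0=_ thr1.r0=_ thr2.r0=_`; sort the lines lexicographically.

outcome vector order: (thr0.r0,thr1.r0,thr2.r0)
|PSO outcomes| = 8

thr0.r0=0 thr1.r0=0 thr2.r0=0
thr0.r0=0 thr1.r0=0 thr2.r0=1
thr0.r0=0 thr1.r0=1 thr2.r0=0
thr0.r0=0 thr1.r0=1 thr2.r0=1
thr0.r0=2 thr1.r0=0 thr2.r0=0
thr0.r0=2 thr1.r0=0 thr2.r0=1
thr0.r0=2 thr1.r0=1 thr2.r0=0
thr0.r0=2 thr1.r0=1 thr2.r0=1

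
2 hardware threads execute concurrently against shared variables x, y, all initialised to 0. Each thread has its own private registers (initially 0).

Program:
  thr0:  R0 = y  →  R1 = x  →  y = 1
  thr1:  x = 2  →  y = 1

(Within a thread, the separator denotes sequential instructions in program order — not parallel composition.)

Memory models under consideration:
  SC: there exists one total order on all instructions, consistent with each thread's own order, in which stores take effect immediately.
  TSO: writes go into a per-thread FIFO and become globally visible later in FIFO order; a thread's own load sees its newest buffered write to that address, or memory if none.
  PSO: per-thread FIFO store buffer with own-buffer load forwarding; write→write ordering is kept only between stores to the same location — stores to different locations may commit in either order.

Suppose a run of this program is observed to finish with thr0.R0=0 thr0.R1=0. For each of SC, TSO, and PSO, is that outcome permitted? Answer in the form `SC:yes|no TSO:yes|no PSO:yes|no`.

SC:yes TSO:yes PSO:yes

outcome vector order: (thr0.R0,thr0.R1)
under SC → (0,0); (0,2); (1,2)
under TSO → (0,0); (0,2); (1,2)
under PSO → (0,0); (0,2); (1,0); (1,2)
target (0,0) ∈ {SC,TSO,PSO}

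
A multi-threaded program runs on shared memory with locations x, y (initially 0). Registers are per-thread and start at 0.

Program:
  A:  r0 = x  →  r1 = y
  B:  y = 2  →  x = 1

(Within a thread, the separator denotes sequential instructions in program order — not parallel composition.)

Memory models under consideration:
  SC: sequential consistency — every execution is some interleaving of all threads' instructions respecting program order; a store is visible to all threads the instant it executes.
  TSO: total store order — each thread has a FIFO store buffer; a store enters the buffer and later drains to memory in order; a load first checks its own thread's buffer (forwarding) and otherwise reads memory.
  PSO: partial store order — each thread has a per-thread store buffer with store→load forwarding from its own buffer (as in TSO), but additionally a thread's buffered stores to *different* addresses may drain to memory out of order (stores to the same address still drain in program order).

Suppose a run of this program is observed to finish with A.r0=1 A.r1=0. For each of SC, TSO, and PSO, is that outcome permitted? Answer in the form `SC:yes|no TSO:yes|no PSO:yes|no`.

outcome vector order: (A.r0,A.r1)
SC: 3 outcomes — {00, 02, 12}
TSO: 3 outcomes — {00, 02, 12}
PSO: 4 outcomes — {00, 02, 10, 12}
target 10 ∈ {PSO}

SC:no TSO:no PSO:yes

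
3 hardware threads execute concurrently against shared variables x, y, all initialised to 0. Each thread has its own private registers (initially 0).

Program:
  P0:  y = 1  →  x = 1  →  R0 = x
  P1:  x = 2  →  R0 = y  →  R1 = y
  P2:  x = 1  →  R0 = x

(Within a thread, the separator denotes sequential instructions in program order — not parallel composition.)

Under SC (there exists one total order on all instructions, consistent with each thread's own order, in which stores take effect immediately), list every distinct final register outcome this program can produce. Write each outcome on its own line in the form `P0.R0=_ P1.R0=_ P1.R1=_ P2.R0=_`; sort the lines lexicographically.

P0.R0=1 P1.R0=0 P1.R1=0 P2.R0=1
P0.R0=1 P1.R0=0 P1.R1=0 P2.R0=2
P0.R0=1 P1.R0=0 P1.R1=1 P2.R0=1
P0.R0=1 P1.R0=0 P1.R1=1 P2.R0=2
P0.R0=1 P1.R0=1 P1.R1=1 P2.R0=1
P0.R0=1 P1.R0=1 P1.R1=1 P2.R0=2
P0.R0=2 P1.R0=1 P1.R1=1 P2.R0=1
P0.R0=2 P1.R0=1 P1.R1=1 P2.R0=2

outcome vector order: (P0.R0,P1.R0,P1.R1,P2.R0)
|SC outcomes| = 8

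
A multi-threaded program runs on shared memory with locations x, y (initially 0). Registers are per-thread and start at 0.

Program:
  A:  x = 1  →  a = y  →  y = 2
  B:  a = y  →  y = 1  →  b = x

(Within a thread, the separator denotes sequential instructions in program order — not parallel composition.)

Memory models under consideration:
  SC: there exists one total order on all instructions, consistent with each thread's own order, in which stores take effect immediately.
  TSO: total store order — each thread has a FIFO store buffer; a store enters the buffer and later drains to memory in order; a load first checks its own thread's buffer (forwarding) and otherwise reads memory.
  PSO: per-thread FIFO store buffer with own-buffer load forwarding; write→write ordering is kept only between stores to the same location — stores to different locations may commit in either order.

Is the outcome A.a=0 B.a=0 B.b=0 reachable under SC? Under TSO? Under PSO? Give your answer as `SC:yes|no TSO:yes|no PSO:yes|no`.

outcome vector order: (A.a,B.a,B.b)
SC (4): <0 0 1>; <0 2 1>; <1 0 0>; <1 0 1>
TSO (5): <0 0 0>; <0 0 1>; <0 2 1>; <1 0 0>; <1 0 1>
PSO (6): <0 0 0>; <0 0 1>; <0 2 0>; <0 2 1>; <1 0 0>; <1 0 1>
target <0 0 0> ∈ {TSO,PSO}

SC:no TSO:yes PSO:yes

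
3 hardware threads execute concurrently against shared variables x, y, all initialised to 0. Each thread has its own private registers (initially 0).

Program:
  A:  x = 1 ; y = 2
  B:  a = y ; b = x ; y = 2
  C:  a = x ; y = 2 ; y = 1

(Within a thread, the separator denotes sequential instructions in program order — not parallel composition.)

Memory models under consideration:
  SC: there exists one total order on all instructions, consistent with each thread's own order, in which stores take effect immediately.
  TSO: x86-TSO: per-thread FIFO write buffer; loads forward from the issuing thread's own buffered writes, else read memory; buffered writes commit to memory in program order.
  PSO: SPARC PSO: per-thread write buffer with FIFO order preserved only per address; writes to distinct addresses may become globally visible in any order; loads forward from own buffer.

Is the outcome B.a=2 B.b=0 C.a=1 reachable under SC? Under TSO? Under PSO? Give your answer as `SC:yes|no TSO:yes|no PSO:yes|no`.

SC:no TSO:no PSO:yes

outcome vector order: (B.a,B.b,C.a)
under SC → 0/0/0 0/0/1 0/1/0 0/1/1 1/0/0 1/1/0 1/1/1 2/0/0 2/1/0 2/1/1
under TSO → 0/0/0 0/0/1 0/1/0 0/1/1 1/0/0 1/1/0 1/1/1 2/0/0 2/1/0 2/1/1
under PSO → 0/0/0 0/0/1 0/1/0 0/1/1 1/0/0 1/1/0 1/1/1 2/0/0 2/0/1 2/1/0 2/1/1
target 2/0/1 ∈ {PSO}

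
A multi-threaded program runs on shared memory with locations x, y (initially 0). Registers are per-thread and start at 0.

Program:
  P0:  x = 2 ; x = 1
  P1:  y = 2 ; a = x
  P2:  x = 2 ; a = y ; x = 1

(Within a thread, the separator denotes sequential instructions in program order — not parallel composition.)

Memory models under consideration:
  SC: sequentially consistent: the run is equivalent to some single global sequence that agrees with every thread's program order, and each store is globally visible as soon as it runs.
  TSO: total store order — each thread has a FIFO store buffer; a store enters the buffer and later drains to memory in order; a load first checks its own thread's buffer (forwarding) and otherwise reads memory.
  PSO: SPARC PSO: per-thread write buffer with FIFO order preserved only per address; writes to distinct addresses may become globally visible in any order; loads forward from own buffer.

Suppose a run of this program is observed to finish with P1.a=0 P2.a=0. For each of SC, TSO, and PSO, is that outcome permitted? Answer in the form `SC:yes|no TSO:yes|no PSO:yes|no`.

SC:no TSO:yes PSO:yes

outcome vector order: (P1.a,P2.a)
under SC → (0,2), (1,0), (1,2), (2,0), (2,2)
under TSO → (0,0), (0,2), (1,0), (1,2), (2,0), (2,2)
under PSO → (0,0), (0,2), (1,0), (1,2), (2,0), (2,2)
target (0,0) ∈ {TSO,PSO}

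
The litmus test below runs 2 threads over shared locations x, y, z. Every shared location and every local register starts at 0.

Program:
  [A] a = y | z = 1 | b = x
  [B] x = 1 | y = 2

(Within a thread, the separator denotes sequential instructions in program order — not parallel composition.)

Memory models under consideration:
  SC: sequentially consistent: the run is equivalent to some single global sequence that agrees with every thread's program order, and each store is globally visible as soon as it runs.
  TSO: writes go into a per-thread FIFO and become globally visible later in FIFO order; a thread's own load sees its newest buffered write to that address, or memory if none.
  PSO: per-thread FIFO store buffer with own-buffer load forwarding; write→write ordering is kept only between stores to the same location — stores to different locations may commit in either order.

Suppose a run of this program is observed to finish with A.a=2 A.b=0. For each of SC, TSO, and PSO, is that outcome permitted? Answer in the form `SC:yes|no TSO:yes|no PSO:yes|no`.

outcome vector order: (A.a,A.b)
under SC → (0,0), (0,1), (2,1)
under TSO → (0,0), (0,1), (2,1)
under PSO → (0,0), (0,1), (2,0), (2,1)
target (2,0) ∈ {PSO}

SC:no TSO:no PSO:yes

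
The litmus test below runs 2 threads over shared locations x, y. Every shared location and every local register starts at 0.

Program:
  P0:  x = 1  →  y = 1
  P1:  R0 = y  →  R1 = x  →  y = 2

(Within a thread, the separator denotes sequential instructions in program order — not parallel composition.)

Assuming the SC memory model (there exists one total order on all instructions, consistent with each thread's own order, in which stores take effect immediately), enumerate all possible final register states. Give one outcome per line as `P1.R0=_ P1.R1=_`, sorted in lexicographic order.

P1.R0=0 P1.R1=0
P1.R0=0 P1.R1=1
P1.R0=1 P1.R1=1

outcome vector order: (P1.R0,P1.R1)
|SC outcomes| = 3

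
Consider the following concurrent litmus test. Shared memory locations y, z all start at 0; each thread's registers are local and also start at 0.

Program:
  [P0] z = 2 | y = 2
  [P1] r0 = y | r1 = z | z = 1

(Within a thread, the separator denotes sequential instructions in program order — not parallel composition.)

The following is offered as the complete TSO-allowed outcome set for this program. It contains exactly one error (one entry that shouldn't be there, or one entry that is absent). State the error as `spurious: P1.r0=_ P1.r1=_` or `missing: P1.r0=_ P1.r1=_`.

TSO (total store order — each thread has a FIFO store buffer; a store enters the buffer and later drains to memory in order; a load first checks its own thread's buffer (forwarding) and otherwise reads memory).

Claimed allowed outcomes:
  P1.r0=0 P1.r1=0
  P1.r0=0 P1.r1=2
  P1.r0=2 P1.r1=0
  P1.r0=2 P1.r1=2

spurious: P1.r0=2 P1.r1=0

outcome vector order: (P1.r0,P1.r1)
TSO (3): <0 0>, <0 2>, <2 2>
claimed∖TSO = {<2 0>}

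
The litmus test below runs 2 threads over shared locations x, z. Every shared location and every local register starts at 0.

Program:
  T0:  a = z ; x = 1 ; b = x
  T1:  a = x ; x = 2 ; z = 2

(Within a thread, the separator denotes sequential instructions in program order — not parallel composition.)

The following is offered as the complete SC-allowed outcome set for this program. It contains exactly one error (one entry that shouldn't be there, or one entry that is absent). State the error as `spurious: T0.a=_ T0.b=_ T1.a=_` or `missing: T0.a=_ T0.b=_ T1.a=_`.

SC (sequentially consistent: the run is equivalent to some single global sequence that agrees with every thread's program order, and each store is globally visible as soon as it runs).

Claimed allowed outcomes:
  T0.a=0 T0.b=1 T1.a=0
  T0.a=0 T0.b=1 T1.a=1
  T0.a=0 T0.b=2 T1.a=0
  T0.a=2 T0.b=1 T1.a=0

outcome vector order: (T0.a,T0.b,T1.a)
SC: 5 outcomes — {0/1/0, 0/1/1, 0/2/0, 0/2/1, 2/1/0}
SC∖claimed = {0/2/1}

missing: T0.a=0 T0.b=2 T1.a=1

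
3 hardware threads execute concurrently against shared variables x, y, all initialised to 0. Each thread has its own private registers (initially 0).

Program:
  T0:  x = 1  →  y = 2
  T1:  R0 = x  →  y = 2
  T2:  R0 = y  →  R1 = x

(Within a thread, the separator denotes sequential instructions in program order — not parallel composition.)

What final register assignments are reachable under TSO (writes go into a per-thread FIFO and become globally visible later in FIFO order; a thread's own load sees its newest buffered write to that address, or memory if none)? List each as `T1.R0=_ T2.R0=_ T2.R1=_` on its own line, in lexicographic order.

T1.R0=0 T2.R0=0 T2.R1=0
T1.R0=0 T2.R0=0 T2.R1=1
T1.R0=0 T2.R0=2 T2.R1=0
T1.R0=0 T2.R0=2 T2.R1=1
T1.R0=1 T2.R0=0 T2.R1=0
T1.R0=1 T2.R0=0 T2.R1=1
T1.R0=1 T2.R0=2 T2.R1=1

outcome vector order: (T1.R0,T2.R0,T2.R1)
|TSO outcomes| = 7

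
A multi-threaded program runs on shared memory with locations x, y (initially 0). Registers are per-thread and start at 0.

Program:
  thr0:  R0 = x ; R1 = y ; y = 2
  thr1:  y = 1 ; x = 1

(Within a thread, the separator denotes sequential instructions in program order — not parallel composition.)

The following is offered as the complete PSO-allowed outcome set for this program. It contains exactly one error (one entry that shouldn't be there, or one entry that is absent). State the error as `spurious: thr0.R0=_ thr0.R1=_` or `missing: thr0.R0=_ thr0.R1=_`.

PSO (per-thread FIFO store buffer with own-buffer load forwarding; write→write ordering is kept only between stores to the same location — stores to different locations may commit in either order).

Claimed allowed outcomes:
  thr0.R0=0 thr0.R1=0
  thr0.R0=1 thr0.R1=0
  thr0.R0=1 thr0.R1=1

outcome vector order: (thr0.R0,thr0.R1)
[PSO] allowed = {<0 0>; <0 1>; <1 0>; <1 1>}
PSO∖claimed = {<0 1>}

missing: thr0.R0=0 thr0.R1=1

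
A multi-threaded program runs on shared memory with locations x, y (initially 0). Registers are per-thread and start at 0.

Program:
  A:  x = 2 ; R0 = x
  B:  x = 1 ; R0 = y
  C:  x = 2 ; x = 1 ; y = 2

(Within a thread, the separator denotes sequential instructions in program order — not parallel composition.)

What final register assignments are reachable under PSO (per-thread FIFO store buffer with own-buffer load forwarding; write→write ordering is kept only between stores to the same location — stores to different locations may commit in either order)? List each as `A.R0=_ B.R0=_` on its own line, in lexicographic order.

A.R0=1 B.R0=0
A.R0=1 B.R0=2
A.R0=2 B.R0=0
A.R0=2 B.R0=2

outcome vector order: (A.R0,B.R0)
|PSO outcomes| = 4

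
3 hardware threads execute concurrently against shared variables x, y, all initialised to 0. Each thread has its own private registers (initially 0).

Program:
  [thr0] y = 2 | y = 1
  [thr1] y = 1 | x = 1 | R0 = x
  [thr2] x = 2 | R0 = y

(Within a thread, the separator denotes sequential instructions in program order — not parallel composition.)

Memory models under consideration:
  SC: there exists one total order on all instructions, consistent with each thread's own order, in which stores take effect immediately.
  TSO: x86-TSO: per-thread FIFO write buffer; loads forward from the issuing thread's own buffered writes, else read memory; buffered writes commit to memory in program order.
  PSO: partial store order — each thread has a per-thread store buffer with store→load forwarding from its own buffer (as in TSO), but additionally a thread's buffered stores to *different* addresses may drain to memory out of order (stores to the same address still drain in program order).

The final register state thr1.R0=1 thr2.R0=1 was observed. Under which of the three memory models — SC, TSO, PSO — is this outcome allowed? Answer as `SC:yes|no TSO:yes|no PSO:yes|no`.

SC:yes TSO:yes PSO:yes

outcome vector order: (thr1.R0,thr2.R0)
[SC] allowed = {(1,0) (1,1) (1,2) (2,1) (2,2)}
[TSO] allowed = {(1,0) (1,1) (1,2) (2,0) (2,1) (2,2)}
[PSO] allowed = {(1,0) (1,1) (1,2) (2,0) (2,1) (2,2)}
target (1,1) ∈ {SC,TSO,PSO}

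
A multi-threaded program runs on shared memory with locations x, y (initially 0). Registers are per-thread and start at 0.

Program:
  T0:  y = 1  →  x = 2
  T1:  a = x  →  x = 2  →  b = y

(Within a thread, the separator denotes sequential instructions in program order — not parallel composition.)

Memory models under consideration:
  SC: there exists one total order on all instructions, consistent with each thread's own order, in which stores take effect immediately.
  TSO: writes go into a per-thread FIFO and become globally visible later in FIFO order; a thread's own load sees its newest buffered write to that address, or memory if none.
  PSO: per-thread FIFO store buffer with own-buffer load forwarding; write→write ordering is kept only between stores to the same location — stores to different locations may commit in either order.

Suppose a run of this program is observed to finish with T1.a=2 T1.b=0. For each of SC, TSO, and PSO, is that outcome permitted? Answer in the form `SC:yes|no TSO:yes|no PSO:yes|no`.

outcome vector order: (T1.a,T1.b)
SC: 3 outcomes — {<0 0> <0 1> <2 1>}
TSO: 3 outcomes — {<0 0> <0 1> <2 1>}
PSO: 4 outcomes — {<0 0> <0 1> <2 0> <2 1>}
target <2 0> ∈ {PSO}

SC:no TSO:no PSO:yes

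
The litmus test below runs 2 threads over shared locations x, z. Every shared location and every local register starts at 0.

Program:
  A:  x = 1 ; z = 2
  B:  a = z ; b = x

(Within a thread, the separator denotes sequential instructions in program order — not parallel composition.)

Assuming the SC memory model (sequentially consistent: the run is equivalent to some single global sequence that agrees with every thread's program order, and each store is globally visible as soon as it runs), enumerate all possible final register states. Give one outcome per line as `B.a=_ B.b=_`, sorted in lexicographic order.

B.a=0 B.b=0
B.a=0 B.b=1
B.a=2 B.b=1

outcome vector order: (B.a,B.b)
|SC outcomes| = 3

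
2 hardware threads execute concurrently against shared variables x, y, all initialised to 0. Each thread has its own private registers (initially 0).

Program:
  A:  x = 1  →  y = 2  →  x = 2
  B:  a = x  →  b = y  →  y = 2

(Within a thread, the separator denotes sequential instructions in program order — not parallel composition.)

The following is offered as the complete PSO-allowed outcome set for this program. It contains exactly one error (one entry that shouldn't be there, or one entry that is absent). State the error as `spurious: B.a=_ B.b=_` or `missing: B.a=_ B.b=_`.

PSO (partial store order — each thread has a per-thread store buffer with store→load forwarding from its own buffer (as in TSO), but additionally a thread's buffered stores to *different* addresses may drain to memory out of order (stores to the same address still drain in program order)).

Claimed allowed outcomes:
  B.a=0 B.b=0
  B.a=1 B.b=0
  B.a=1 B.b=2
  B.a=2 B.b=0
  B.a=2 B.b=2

missing: B.a=0 B.b=2

outcome vector order: (B.a,B.b)
PSO (6): <0 0>, <0 2>, <1 0>, <1 2>, <2 0>, <2 2>
PSO∖claimed = {<0 2>}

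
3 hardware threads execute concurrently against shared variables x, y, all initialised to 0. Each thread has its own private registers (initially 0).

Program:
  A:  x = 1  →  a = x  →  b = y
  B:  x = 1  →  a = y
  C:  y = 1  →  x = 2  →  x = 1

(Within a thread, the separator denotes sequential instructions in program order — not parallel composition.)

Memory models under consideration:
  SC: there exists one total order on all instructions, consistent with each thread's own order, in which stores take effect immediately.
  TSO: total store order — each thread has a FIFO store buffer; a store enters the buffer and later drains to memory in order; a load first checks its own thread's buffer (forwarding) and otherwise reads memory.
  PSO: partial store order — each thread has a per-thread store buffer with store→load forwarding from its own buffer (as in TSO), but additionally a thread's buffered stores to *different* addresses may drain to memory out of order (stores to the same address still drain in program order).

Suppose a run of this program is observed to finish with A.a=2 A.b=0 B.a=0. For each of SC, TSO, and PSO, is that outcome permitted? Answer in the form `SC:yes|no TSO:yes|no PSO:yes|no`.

SC:no TSO:no PSO:yes

outcome vector order: (A.a,A.b,B.a)
under SC → 1/0/0 1/0/1 1/1/0 1/1/1 2/1/0 2/1/1
under TSO → 1/0/0 1/0/1 1/1/0 1/1/1 2/1/0 2/1/1
under PSO → 1/0/0 1/0/1 1/1/0 1/1/1 2/0/0 2/0/1 2/1/0 2/1/1
target 2/0/0 ∈ {PSO}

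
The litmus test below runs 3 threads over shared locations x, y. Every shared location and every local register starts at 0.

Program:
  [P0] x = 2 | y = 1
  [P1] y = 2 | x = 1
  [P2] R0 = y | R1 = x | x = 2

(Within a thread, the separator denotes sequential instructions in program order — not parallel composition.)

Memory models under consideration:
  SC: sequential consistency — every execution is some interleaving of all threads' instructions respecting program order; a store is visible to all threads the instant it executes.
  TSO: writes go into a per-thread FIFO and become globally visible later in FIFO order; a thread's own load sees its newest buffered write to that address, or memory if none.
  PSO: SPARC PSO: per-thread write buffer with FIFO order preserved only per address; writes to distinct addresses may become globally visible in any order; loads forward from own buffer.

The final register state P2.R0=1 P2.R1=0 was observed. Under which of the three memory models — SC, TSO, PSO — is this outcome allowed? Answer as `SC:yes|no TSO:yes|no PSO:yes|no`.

SC:no TSO:no PSO:yes

outcome vector order: (P2.R0,P2.R1)
[SC] allowed = {0/0 0/1 0/2 1/1 1/2 2/0 2/1 2/2}
[TSO] allowed = {0/0 0/1 0/2 1/1 1/2 2/0 2/1 2/2}
[PSO] allowed = {0/0 0/1 0/2 1/0 1/1 1/2 2/0 2/1 2/2}
target 1/0 ∈ {PSO}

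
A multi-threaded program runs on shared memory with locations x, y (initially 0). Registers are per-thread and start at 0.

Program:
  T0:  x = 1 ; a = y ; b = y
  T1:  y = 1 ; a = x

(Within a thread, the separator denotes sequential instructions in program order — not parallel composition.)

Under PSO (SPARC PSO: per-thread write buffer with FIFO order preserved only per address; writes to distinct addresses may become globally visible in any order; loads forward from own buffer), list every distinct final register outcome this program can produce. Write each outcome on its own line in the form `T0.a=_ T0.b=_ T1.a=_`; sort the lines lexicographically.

outcome vector order: (T0.a,T0.b,T1.a)
|PSO outcomes| = 6

T0.a=0 T0.b=0 T1.a=0
T0.a=0 T0.b=0 T1.a=1
T0.a=0 T0.b=1 T1.a=0
T0.a=0 T0.b=1 T1.a=1
T0.a=1 T0.b=1 T1.a=0
T0.a=1 T0.b=1 T1.a=1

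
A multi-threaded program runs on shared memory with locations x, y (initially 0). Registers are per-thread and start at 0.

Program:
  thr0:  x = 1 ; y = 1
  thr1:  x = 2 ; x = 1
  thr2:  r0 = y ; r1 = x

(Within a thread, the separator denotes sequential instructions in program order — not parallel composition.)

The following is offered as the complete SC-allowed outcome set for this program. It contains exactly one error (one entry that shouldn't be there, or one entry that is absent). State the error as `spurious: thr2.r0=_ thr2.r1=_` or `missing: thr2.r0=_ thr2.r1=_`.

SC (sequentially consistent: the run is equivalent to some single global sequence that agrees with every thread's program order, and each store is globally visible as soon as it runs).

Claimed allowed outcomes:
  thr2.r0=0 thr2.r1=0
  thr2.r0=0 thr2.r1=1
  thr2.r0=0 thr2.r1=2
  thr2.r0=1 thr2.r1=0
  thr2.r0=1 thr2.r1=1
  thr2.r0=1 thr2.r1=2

spurious: thr2.r0=1 thr2.r1=0

outcome vector order: (thr2.r0,thr2.r1)
SC: 5 outcomes — {(0,0); (0,1); (0,2); (1,1); (1,2)}
claimed∖SC = {(1,0)}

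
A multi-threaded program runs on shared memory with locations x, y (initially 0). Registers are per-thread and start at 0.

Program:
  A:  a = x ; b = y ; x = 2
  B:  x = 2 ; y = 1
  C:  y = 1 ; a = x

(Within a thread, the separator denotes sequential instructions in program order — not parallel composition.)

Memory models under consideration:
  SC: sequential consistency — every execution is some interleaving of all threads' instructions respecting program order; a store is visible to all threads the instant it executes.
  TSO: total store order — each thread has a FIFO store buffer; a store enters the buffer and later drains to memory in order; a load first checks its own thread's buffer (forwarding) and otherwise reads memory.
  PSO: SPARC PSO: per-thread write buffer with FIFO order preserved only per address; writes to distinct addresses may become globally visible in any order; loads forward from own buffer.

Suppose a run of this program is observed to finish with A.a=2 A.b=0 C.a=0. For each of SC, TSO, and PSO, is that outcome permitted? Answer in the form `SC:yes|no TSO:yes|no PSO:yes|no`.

outcome vector order: (A.a,A.b,C.a)
under SC → 0/0/0 0/0/2 0/1/0 0/1/2 2/0/2 2/1/0 2/1/2
under TSO → 0/0/0 0/0/2 0/1/0 0/1/2 2/0/0 2/0/2 2/1/0 2/1/2
under PSO → 0/0/0 0/0/2 0/1/0 0/1/2 2/0/0 2/0/2 2/1/0 2/1/2
target 2/0/0 ∈ {TSO,PSO}

SC:no TSO:yes PSO:yes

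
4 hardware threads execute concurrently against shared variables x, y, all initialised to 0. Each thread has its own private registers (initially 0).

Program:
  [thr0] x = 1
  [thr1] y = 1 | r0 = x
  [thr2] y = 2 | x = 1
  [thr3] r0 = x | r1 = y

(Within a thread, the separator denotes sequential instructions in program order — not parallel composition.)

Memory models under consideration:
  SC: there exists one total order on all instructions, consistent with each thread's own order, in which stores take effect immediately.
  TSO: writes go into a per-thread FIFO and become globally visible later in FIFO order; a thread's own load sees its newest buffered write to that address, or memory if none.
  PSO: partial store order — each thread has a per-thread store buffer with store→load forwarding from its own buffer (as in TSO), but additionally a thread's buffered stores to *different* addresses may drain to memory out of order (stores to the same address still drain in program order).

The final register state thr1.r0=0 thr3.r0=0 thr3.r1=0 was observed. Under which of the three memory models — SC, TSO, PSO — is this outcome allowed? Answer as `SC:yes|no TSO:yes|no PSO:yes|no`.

outcome vector order: (thr1.r0,thr3.r0,thr3.r1)
SC: 11 outcomes — {0/0/0, 0/0/1, 0/0/2, 0/1/1, 0/1/2, 1/0/0, 1/0/1, 1/0/2, 1/1/0, 1/1/1, 1/1/2}
TSO: 12 outcomes — {0/0/0, 0/0/1, 0/0/2, 0/1/0, 0/1/1, 0/1/2, 1/0/0, 1/0/1, 1/0/2, 1/1/0, 1/1/1, 1/1/2}
PSO: 12 outcomes — {0/0/0, 0/0/1, 0/0/2, 0/1/0, 0/1/1, 0/1/2, 1/0/0, 1/0/1, 1/0/2, 1/1/0, 1/1/1, 1/1/2}
target 0/0/0 ∈ {SC,TSO,PSO}

SC:yes TSO:yes PSO:yes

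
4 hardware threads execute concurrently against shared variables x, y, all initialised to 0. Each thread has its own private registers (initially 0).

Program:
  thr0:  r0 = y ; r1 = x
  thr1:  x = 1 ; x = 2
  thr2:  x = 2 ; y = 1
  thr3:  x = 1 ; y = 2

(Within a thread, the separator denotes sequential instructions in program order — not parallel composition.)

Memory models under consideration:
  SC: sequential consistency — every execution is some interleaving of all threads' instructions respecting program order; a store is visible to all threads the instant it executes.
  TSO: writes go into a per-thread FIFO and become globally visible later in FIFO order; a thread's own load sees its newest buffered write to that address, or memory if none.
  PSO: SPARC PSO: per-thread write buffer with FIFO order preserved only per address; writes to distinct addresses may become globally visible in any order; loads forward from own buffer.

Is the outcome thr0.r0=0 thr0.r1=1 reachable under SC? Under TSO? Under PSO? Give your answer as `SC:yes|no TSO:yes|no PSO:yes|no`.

outcome vector order: (thr0.r0,thr0.r1)
[SC] allowed = {00, 01, 02, 11, 12, 21, 22}
[TSO] allowed = {00, 01, 02, 11, 12, 21, 22}
[PSO] allowed = {00, 01, 02, 10, 11, 12, 20, 21, 22}
target 01 ∈ {SC,TSO,PSO}

SC:yes TSO:yes PSO:yes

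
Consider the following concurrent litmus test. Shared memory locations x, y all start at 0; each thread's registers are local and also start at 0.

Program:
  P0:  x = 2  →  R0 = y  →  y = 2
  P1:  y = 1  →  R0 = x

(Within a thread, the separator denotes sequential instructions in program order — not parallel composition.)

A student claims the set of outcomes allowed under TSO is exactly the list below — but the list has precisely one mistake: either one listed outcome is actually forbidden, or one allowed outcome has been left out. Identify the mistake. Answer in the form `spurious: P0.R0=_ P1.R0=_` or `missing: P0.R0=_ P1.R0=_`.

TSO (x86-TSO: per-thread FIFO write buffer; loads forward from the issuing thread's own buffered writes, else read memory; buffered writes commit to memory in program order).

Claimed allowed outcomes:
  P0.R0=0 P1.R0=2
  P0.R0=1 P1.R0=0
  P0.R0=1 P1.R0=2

missing: P0.R0=0 P1.R0=0

outcome vector order: (P0.R0,P1.R0)
TSO (4): 00, 02, 10, 12
TSO∖claimed = {00}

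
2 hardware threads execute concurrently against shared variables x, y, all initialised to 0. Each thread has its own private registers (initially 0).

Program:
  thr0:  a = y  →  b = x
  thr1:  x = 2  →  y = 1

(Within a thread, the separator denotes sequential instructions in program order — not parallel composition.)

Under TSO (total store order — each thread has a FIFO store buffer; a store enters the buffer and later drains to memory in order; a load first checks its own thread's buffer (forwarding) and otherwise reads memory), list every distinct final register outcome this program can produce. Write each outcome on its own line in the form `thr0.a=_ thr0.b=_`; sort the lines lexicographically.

thr0.a=0 thr0.b=0
thr0.a=0 thr0.b=2
thr0.a=1 thr0.b=2

outcome vector order: (thr0.a,thr0.b)
|TSO outcomes| = 3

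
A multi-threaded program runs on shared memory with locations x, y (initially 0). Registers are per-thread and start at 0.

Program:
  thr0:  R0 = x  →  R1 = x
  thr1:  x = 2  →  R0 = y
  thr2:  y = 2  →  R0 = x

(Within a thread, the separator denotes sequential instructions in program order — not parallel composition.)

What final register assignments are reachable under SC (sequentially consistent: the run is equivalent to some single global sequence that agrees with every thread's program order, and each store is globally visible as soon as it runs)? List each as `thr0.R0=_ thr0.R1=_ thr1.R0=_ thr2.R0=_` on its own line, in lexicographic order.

thr0.R0=0 thr0.R1=0 thr1.R0=0 thr2.R0=2
thr0.R0=0 thr0.R1=0 thr1.R0=2 thr2.R0=0
thr0.R0=0 thr0.R1=0 thr1.R0=2 thr2.R0=2
thr0.R0=0 thr0.R1=2 thr1.R0=0 thr2.R0=2
thr0.R0=0 thr0.R1=2 thr1.R0=2 thr2.R0=0
thr0.R0=0 thr0.R1=2 thr1.R0=2 thr2.R0=2
thr0.R0=2 thr0.R1=2 thr1.R0=0 thr2.R0=2
thr0.R0=2 thr0.R1=2 thr1.R0=2 thr2.R0=0
thr0.R0=2 thr0.R1=2 thr1.R0=2 thr2.R0=2

outcome vector order: (thr0.R0,thr0.R1,thr1.R0,thr2.R0)
|SC outcomes| = 9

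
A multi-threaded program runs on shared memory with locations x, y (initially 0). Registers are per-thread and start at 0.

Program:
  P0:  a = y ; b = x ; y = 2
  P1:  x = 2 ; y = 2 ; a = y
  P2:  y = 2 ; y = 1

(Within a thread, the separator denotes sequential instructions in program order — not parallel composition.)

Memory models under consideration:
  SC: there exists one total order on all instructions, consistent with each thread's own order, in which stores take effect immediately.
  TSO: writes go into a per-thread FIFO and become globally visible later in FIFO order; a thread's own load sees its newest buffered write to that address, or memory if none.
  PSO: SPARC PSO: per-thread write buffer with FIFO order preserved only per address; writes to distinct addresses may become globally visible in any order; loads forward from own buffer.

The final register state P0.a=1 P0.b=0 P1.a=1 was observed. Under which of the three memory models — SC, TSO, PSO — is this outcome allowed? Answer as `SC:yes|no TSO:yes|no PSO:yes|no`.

outcome vector order: (P0.a,P0.b,P1.a)
SC: 11 outcomes — {<0 0 1>; <0 0 2>; <0 2 1>; <0 2 2>; <1 0 2>; <1 2 1>; <1 2 2>; <2 0 1>; <2 0 2>; <2 2 1>; <2 2 2>}
TSO: 11 outcomes — {<0 0 1>; <0 0 2>; <0 2 1>; <0 2 2>; <1 0 2>; <1 2 1>; <1 2 2>; <2 0 1>; <2 0 2>; <2 2 1>; <2 2 2>}
PSO: 12 outcomes — {<0 0 1>; <0 0 2>; <0 2 1>; <0 2 2>; <1 0 1>; <1 0 2>; <1 2 1>; <1 2 2>; <2 0 1>; <2 0 2>; <2 2 1>; <2 2 2>}
target <1 0 1> ∈ {PSO}

SC:no TSO:no PSO:yes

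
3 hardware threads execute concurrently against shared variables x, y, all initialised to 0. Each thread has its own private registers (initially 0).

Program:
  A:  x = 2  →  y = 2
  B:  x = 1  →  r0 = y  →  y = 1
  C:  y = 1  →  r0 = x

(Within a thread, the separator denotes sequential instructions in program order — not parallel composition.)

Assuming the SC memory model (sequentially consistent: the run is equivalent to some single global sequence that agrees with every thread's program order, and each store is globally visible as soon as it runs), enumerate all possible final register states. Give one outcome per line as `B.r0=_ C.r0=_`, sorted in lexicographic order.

B.r0=0 C.r0=1
B.r0=0 C.r0=2
B.r0=1 C.r0=0
B.r0=1 C.r0=1
B.r0=1 C.r0=2
B.r0=2 C.r0=0
B.r0=2 C.r0=1
B.r0=2 C.r0=2

outcome vector order: (B.r0,C.r0)
|SC outcomes| = 8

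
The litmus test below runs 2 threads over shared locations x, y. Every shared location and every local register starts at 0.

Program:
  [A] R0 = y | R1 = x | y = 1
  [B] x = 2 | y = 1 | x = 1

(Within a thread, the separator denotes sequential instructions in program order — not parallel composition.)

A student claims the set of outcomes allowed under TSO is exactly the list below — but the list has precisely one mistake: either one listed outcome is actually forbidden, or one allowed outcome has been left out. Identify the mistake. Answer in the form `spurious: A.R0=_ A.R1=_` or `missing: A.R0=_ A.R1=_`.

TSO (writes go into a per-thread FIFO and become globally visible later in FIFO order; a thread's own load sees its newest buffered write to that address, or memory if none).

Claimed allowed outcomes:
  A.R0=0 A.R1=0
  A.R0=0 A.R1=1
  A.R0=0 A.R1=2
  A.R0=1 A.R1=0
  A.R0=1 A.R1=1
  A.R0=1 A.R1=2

spurious: A.R0=1 A.R1=0

outcome vector order: (A.R0,A.R1)
under TSO → 0/0 0/1 0/2 1/1 1/2
claimed∖TSO = {1/0}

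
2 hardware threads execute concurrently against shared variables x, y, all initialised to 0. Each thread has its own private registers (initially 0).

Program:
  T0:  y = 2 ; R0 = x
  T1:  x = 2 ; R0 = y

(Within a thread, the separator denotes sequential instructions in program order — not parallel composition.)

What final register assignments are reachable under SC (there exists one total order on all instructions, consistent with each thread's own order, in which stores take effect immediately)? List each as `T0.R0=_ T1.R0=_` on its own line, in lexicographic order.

outcome vector order: (T0.R0,T1.R0)
|SC outcomes| = 3

T0.R0=0 T1.R0=2
T0.R0=2 T1.R0=0
T0.R0=2 T1.R0=2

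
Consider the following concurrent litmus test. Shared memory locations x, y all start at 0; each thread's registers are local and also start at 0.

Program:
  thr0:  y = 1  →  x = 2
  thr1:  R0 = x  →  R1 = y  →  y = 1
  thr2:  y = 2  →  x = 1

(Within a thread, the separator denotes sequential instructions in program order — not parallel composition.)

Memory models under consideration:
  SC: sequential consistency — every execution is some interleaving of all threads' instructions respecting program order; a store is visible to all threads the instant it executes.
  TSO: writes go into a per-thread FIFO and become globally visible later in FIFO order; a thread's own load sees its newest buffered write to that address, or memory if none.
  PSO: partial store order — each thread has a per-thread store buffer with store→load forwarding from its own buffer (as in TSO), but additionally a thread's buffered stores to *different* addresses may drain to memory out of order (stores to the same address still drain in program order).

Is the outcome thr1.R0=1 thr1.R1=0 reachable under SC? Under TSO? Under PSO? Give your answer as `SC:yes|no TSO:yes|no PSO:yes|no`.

SC:no TSO:no PSO:yes

outcome vector order: (thr1.R0,thr1.R1)
[SC] allowed = {(0,0); (0,1); (0,2); (1,1); (1,2); (2,1); (2,2)}
[TSO] allowed = {(0,0); (0,1); (0,2); (1,1); (1,2); (2,1); (2,2)}
[PSO] allowed = {(0,0); (0,1); (0,2); (1,0); (1,1); (1,2); (2,0); (2,1); (2,2)}
target (1,0) ∈ {PSO}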